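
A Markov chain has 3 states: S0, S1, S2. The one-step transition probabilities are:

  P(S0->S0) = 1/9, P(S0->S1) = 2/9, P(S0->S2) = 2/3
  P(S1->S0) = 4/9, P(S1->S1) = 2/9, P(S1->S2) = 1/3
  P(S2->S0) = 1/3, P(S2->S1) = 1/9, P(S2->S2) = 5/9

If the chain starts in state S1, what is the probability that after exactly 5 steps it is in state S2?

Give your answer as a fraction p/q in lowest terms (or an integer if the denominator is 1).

Computing P^5 by repeated multiplication:
P^1 =
  S0: [1/9, 2/9, 2/3]
  S1: [4/9, 2/9, 1/3]
  S2: [1/3, 1/9, 5/9]
P^2 =
  S0: [1/3, 4/27, 14/27]
  S1: [7/27, 5/27, 5/9]
  S2: [22/81, 13/81, 46/81]
P^3 =
  S0: [67/243, 40/243, 136/243]
  S1: [8/27, 13/81, 44/81]
  S2: [212/729, 116/729, 401/729]
P^4 =
  S0: [635/2187, 350/2187, 1202/2187]
  S1: [208/729, 118/729, 403/729]
  S2: [1879/6561, 1057/6561, 3625/6561]
P^5 =
  S0: [5641/19683, 3172/19683, 10870/19683]
  S1: [1889/6561, 1055/6561, 3617/6561]
  S2: [16982/59049, 9497/59049, 32570/59049]

(P^5)[S1 -> S2] = 3617/6561

Answer: 3617/6561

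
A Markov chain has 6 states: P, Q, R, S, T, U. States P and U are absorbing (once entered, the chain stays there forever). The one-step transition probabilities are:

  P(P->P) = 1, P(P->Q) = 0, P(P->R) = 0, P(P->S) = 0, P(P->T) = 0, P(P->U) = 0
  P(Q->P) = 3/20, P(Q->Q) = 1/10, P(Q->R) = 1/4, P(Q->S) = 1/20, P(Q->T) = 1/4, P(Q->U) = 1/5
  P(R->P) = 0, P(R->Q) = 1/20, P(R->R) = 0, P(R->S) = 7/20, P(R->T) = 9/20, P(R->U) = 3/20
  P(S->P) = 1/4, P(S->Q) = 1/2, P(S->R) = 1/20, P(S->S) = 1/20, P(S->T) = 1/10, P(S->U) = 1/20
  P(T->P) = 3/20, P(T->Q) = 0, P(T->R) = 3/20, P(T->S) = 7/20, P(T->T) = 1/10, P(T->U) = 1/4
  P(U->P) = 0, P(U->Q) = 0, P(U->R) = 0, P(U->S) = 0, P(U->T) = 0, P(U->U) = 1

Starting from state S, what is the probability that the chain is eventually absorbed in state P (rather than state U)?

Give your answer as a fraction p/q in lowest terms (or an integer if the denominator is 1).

Let a_i = P(absorbed in P | start in state i).
Boundary conditions: a_P = 1, a_U = 0.
For each transient state i, a_i = sum_j P(i->j) * a_j:
  a_Q = 3/20*a_P + 1/10*a_Q + 1/4*a_R + 1/20*a_S + 1/4*a_T + 1/5*a_U
  a_R = 0*a_P + 1/20*a_Q + 0*a_R + 7/20*a_S + 9/20*a_T + 3/20*a_U
  a_S = 1/4*a_P + 1/2*a_Q + 1/20*a_R + 1/20*a_S + 1/10*a_T + 1/20*a_U
  a_T = 3/20*a_P + 0*a_Q + 3/20*a_R + 7/20*a_S + 1/10*a_T + 1/4*a_U

Substituting a_P = 1 and a_U = 0, rearrange to (I - Q) a = r where r[i] = P(i -> P):
  [9/10, -1/4, -1/20, -1/4] . (a_Q, a_R, a_S, a_T) = 3/20
  [-1/20, 1, -7/20, -9/20] . (a_Q, a_R, a_S, a_T) = 0
  [-1/2, -1/20, 19/20, -1/10] . (a_Q, a_R, a_S, a_T) = 1/4
  [0, -3/20, -7/20, 9/10] . (a_Q, a_R, a_S, a_T) = 3/20

Solving yields:
  a_Q = 18190/40937
  a_R = 17495/40937
  a_S = 1788/3149
  a_T = 18778/40937

Starting state is S, so the absorption probability is a_S = 1788/3149.

Answer: 1788/3149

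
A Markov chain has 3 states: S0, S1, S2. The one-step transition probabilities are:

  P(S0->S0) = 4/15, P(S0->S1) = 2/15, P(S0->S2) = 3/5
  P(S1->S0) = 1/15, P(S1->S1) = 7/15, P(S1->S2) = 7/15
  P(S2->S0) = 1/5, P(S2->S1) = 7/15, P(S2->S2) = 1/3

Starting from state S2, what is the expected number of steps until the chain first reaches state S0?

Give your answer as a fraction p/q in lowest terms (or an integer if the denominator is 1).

Let h_i = expected steps to first reach S0 from state i.
Boundary: h_S0 = 0.
First-step equations for the other states:
  h_S1 = 1 + 1/15*h_S0 + 7/15*h_S1 + 7/15*h_S2
  h_S2 = 1 + 1/5*h_S0 + 7/15*h_S1 + 1/3*h_S2

Substituting h_S0 = 0 and rearranging gives the linear system (I - Q) h = 1:
  [8/15, -7/15] . (h_S1, h_S2) = 1
  [-7/15, 2/3] . (h_S1, h_S2) = 1

Solving yields:
  h_S1 = 255/31
  h_S2 = 225/31

Starting state is S2, so the expected hitting time is h_S2 = 225/31.

Answer: 225/31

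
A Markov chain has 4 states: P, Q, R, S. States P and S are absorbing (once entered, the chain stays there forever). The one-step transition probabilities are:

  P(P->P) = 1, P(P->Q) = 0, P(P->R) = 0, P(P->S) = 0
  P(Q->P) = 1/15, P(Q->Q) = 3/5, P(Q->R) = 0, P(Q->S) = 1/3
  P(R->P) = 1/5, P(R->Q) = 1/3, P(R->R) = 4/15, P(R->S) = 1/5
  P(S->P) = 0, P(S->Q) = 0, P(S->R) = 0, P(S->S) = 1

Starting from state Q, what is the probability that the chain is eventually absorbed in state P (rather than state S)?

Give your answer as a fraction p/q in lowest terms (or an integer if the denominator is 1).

Answer: 1/6

Derivation:
Let a_i = P(absorbed in P | start in state i).
Boundary conditions: a_P = 1, a_S = 0.
For each transient state i, a_i = sum_j P(i->j) * a_j:
  a_Q = 1/15*a_P + 3/5*a_Q + 0*a_R + 1/3*a_S
  a_R = 1/5*a_P + 1/3*a_Q + 4/15*a_R + 1/5*a_S

Substituting a_P = 1 and a_S = 0, rearrange to (I - Q) a = r where r[i] = P(i -> P):
  [2/5, 0] . (a_Q, a_R) = 1/15
  [-1/3, 11/15] . (a_Q, a_R) = 1/5

Solving yields:
  a_Q = 1/6
  a_R = 23/66

Starting state is Q, so the absorption probability is a_Q = 1/6.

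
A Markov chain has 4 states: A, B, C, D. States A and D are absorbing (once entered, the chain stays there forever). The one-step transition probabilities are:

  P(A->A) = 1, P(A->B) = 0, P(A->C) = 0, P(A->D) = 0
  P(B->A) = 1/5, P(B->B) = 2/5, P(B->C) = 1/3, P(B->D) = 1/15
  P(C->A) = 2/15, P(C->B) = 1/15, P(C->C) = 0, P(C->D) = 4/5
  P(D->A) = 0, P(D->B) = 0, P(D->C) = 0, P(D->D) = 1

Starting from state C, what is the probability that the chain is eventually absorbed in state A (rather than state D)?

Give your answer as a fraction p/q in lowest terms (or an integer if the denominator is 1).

Let a_i = P(absorbed in A | start in state i).
Boundary conditions: a_A = 1, a_D = 0.
For each transient state i, a_i = sum_j P(i->j) * a_j:
  a_B = 1/5*a_A + 2/5*a_B + 1/3*a_C + 1/15*a_D
  a_C = 2/15*a_A + 1/15*a_B + 0*a_C + 4/5*a_D

Substituting a_A = 1 and a_D = 0, rearrange to (I - Q) a = r where r[i] = P(i -> A):
  [3/5, -1/3] . (a_B, a_C) = 1/5
  [-1/15, 1] . (a_B, a_C) = 2/15

Solving yields:
  a_B = 11/26
  a_C = 21/130

Starting state is C, so the absorption probability is a_C = 21/130.

Answer: 21/130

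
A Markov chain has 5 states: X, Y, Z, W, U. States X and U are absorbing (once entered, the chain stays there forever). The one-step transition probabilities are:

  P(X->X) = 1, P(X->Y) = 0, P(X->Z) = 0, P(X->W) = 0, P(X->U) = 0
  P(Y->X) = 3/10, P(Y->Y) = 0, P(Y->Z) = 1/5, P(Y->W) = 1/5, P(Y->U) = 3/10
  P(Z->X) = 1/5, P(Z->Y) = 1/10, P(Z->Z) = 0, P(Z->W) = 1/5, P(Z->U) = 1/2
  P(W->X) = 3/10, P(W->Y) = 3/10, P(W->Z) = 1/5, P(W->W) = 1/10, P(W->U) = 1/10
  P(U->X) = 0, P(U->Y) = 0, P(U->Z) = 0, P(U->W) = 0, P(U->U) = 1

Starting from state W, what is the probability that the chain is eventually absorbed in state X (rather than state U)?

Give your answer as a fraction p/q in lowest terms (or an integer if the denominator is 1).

Answer: 221/383

Derivation:
Let a_i = P(absorbed in X | start in state i).
Boundary conditions: a_X = 1, a_U = 0.
For each transient state i, a_i = sum_j P(i->j) * a_j:
  a_Y = 3/10*a_X + 0*a_Y + 1/5*a_Z + 1/5*a_W + 3/10*a_U
  a_Z = 1/5*a_X + 1/10*a_Y + 0*a_Z + 1/5*a_W + 1/2*a_U
  a_W = 3/10*a_X + 3/10*a_Y + 1/5*a_Z + 1/10*a_W + 1/10*a_U

Substituting a_X = 1 and a_U = 0, rearrange to (I - Q) a = r where r[i] = P(i -> X):
  [1, -1/5, -1/5] . (a_Y, a_Z, a_W) = 3/10
  [-1/10, 1, -1/5] . (a_Y, a_Z, a_W) = 1/5
  [-3/10, -1/5, 9/10] . (a_Y, a_Z, a_W) = 3/10

Solving yields:
  a_Y = 187/383
  a_Z = 279/766
  a_W = 221/383

Starting state is W, so the absorption probability is a_W = 221/383.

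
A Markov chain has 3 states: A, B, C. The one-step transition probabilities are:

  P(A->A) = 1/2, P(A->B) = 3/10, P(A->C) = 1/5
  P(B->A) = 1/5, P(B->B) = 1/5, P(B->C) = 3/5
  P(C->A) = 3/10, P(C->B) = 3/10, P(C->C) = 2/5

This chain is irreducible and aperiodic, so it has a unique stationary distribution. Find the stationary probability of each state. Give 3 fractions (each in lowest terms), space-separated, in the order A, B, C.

Answer: 15/44 3/11 17/44

Derivation:
The stationary distribution satisfies pi = pi * P, i.e.:
  pi_A = 1/2*pi_A + 1/5*pi_B + 3/10*pi_C
  pi_B = 3/10*pi_A + 1/5*pi_B + 3/10*pi_C
  pi_C = 1/5*pi_A + 3/5*pi_B + 2/5*pi_C
with normalization: pi_A + pi_B + pi_C = 1.

Using the first 2 balance equations plus normalization, the linear system A*pi = b is:
  [-1/2, 1/5, 3/10] . pi = 0
  [3/10, -4/5, 3/10] . pi = 0
  [1, 1, 1] . pi = 1

Solving yields:
  pi_A = 15/44
  pi_B = 3/11
  pi_C = 17/44

Verification (pi * P):
  15/44*1/2 + 3/11*1/5 + 17/44*3/10 = 15/44 = pi_A  (ok)
  15/44*3/10 + 3/11*1/5 + 17/44*3/10 = 3/11 = pi_B  (ok)
  15/44*1/5 + 3/11*3/5 + 17/44*2/5 = 17/44 = pi_C  (ok)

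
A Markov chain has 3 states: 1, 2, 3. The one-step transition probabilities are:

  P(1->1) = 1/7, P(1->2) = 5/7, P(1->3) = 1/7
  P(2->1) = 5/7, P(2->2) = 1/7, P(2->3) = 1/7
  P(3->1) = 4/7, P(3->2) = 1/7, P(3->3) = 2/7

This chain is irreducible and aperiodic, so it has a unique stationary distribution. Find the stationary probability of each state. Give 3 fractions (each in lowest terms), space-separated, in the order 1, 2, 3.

Answer: 29/66 13/33 1/6

Derivation:
The stationary distribution satisfies pi = pi * P, i.e.:
  pi_1 = 1/7*pi_1 + 5/7*pi_2 + 4/7*pi_3
  pi_2 = 5/7*pi_1 + 1/7*pi_2 + 1/7*pi_3
  pi_3 = 1/7*pi_1 + 1/7*pi_2 + 2/7*pi_3
with normalization: pi_1 + pi_2 + pi_3 = 1.

Using the first 2 balance equations plus normalization, the linear system A*pi = b is:
  [-6/7, 5/7, 4/7] . pi = 0
  [5/7, -6/7, 1/7] . pi = 0
  [1, 1, 1] . pi = 1

Solving yields:
  pi_1 = 29/66
  pi_2 = 13/33
  pi_3 = 1/6

Verification (pi * P):
  29/66*1/7 + 13/33*5/7 + 1/6*4/7 = 29/66 = pi_1  (ok)
  29/66*5/7 + 13/33*1/7 + 1/6*1/7 = 13/33 = pi_2  (ok)
  29/66*1/7 + 13/33*1/7 + 1/6*2/7 = 1/6 = pi_3  (ok)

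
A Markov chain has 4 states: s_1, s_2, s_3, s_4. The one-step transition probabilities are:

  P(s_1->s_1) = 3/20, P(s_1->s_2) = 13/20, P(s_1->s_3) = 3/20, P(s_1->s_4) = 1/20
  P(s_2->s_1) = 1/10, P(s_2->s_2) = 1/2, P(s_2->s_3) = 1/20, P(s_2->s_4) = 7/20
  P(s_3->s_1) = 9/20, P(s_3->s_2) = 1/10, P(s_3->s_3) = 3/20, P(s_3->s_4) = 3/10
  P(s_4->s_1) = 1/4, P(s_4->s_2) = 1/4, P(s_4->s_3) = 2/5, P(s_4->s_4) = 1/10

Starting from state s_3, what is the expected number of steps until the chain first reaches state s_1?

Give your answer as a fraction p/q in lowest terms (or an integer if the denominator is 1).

Let h_i = expected steps to first reach s_1 from state i.
Boundary: h_s_1 = 0.
First-step equations for the other states:
  h_s_2 = 1 + 1/10*h_s_1 + 1/2*h_s_2 + 1/20*h_s_3 + 7/20*h_s_4
  h_s_3 = 1 + 9/20*h_s_1 + 1/10*h_s_2 + 3/20*h_s_3 + 3/10*h_s_4
  h_s_4 = 1 + 1/4*h_s_1 + 1/4*h_s_2 + 2/5*h_s_3 + 1/10*h_s_4

Substituting h_s_1 = 0 and rearranging gives the linear system (I - Q) h = 1:
  [1/2, -1/20, -7/20] . (h_s_2, h_s_3, h_s_4) = 1
  [-1/10, 17/20, -3/10] . (h_s_2, h_s_3, h_s_4) = 1
  [-1/4, -2/5, 9/10] . (h_s_2, h_s_3, h_s_4) = 1

Solving yields:
  h_s_2 = 9140/1807
  h_s_3 = 5700/1807
  h_s_4 = 7080/1807

Starting state is s_3, so the expected hitting time is h_s_3 = 5700/1807.

Answer: 5700/1807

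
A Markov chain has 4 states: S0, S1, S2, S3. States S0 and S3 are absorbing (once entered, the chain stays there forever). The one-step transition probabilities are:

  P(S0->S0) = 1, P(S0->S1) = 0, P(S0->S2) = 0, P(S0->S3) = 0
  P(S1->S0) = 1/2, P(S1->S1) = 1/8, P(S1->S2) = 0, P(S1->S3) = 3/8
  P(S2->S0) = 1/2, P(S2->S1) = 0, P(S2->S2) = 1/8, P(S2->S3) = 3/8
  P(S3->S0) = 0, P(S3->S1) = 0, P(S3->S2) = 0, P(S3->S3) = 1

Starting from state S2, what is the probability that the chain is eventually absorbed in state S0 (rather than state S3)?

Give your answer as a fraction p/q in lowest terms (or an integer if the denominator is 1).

Answer: 4/7

Derivation:
Let a_i = P(absorbed in S0 | start in state i).
Boundary conditions: a_S0 = 1, a_S3 = 0.
For each transient state i, a_i = sum_j P(i->j) * a_j:
  a_S1 = 1/2*a_S0 + 1/8*a_S1 + 0*a_S2 + 3/8*a_S3
  a_S2 = 1/2*a_S0 + 0*a_S1 + 1/8*a_S2 + 3/8*a_S3

Substituting a_S0 = 1 and a_S3 = 0, rearrange to (I - Q) a = r where r[i] = P(i -> S0):
  [7/8, 0] . (a_S1, a_S2) = 1/2
  [0, 7/8] . (a_S1, a_S2) = 1/2

Solving yields:
  a_S1 = 4/7
  a_S2 = 4/7

Starting state is S2, so the absorption probability is a_S2 = 4/7.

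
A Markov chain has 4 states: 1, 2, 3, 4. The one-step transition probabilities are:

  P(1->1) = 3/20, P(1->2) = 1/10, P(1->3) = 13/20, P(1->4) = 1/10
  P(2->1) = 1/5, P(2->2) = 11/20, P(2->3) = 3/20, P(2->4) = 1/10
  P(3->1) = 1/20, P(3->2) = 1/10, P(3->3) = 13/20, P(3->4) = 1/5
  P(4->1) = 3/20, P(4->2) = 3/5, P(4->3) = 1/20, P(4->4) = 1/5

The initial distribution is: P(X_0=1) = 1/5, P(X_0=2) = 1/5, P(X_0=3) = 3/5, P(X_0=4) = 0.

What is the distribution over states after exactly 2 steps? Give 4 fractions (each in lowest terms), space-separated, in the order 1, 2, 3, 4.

Answer: 209/2000 531/2000 459/1000 171/1000

Derivation:
Propagating the distribution step by step (d_{t+1} = d_t * P):
d_0 = (1=1/5, 2=1/5, 3=3/5, 4=0)
  d_1[1] = 1/5*3/20 + 1/5*1/5 + 3/5*1/20 + 0*3/20 = 1/10
  d_1[2] = 1/5*1/10 + 1/5*11/20 + 3/5*1/10 + 0*3/5 = 19/100
  d_1[3] = 1/5*13/20 + 1/5*3/20 + 3/5*13/20 + 0*1/20 = 11/20
  d_1[4] = 1/5*1/10 + 1/5*1/10 + 3/5*1/5 + 0*1/5 = 4/25
d_1 = (1=1/10, 2=19/100, 3=11/20, 4=4/25)
  d_2[1] = 1/10*3/20 + 19/100*1/5 + 11/20*1/20 + 4/25*3/20 = 209/2000
  d_2[2] = 1/10*1/10 + 19/100*11/20 + 11/20*1/10 + 4/25*3/5 = 531/2000
  d_2[3] = 1/10*13/20 + 19/100*3/20 + 11/20*13/20 + 4/25*1/20 = 459/1000
  d_2[4] = 1/10*1/10 + 19/100*1/10 + 11/20*1/5 + 4/25*1/5 = 171/1000
d_2 = (1=209/2000, 2=531/2000, 3=459/1000, 4=171/1000)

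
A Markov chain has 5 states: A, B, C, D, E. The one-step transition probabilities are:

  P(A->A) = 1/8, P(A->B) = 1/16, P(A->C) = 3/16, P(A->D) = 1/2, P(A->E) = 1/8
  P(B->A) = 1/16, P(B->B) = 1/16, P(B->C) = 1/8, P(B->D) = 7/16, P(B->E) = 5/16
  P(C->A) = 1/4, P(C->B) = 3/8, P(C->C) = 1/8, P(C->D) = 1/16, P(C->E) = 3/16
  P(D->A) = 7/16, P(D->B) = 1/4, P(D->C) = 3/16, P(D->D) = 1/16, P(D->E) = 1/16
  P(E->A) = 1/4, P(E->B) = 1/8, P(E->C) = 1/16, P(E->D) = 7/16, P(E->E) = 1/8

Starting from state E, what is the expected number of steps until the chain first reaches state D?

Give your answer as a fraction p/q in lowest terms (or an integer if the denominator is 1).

Let h_i = expected steps to first reach D from state i.
Boundary: h_D = 0.
First-step equations for the other states:
  h_A = 1 + 1/8*h_A + 1/16*h_B + 3/16*h_C + 1/2*h_D + 1/8*h_E
  h_B = 1 + 1/16*h_A + 1/16*h_B + 1/8*h_C + 7/16*h_D + 5/16*h_E
  h_C = 1 + 1/4*h_A + 3/8*h_B + 1/8*h_C + 1/16*h_D + 3/16*h_E
  h_E = 1 + 1/4*h_A + 1/8*h_B + 1/16*h_C + 7/16*h_D + 1/8*h_E

Substituting h_D = 0 and rearranging gives the linear system (I - Q) h = 1:
  [7/8, -1/16, -3/16, -1/8] . (h_A, h_B, h_C, h_E) = 1
  [-1/16, 15/16, -1/8, -5/16] . (h_A, h_B, h_C, h_E) = 1
  [-1/4, -3/8, 7/8, -3/16] . (h_A, h_B, h_C, h_E) = 1
  [-1/4, -1/8, -1/16, 7/8] . (h_A, h_B, h_C, h_E) = 1

Solving yields:
  h_A = 71104/29627
  h_B = 73824/29627
  h_C = 101232/29627
  h_E = 71952/29627

Starting state is E, so the expected hitting time is h_E = 71952/29627.

Answer: 71952/29627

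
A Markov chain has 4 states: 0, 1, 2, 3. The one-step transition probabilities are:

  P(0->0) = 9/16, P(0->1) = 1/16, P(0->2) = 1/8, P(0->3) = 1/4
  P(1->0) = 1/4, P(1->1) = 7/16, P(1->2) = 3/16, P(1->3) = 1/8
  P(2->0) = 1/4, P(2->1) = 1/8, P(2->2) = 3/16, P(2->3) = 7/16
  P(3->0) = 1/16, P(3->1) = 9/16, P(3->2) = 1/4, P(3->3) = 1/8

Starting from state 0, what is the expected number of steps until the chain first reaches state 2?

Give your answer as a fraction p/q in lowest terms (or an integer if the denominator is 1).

Let h_i = expected steps to first reach 2 from state i.
Boundary: h_2 = 0.
First-step equations for the other states:
  h_0 = 1 + 9/16*h_0 + 1/16*h_1 + 1/8*h_2 + 1/4*h_3
  h_1 = 1 + 1/4*h_0 + 7/16*h_1 + 3/16*h_2 + 1/8*h_3
  h_3 = 1 + 1/16*h_0 + 9/16*h_1 + 1/4*h_2 + 1/8*h_3

Substituting h_2 = 0 and rearranging gives the linear system (I - Q) h = 1:
  [7/16, -1/16, -1/4] . (h_0, h_1, h_3) = 1
  [-1/4, 9/16, -1/8] . (h_0, h_1, h_3) = 1
  [-1/16, -9/16, 7/8] . (h_0, h_1, h_3) = 1

Solving yields:
  h_0 = 224/37
  h_1 = 208/37
  h_3 = 192/37

Starting state is 0, so the expected hitting time is h_0 = 224/37.

Answer: 224/37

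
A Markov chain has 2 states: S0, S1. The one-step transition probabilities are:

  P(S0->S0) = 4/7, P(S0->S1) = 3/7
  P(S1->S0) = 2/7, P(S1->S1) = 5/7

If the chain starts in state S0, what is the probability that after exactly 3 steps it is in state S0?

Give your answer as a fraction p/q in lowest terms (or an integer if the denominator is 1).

Computing P^3 by repeated multiplication:
P^1 =
  S0: [4/7, 3/7]
  S1: [2/7, 5/7]
P^2 =
  S0: [22/49, 27/49]
  S1: [18/49, 31/49]
P^3 =
  S0: [142/343, 201/343]
  S1: [134/343, 209/343]

(P^3)[S0 -> S0] = 142/343

Answer: 142/343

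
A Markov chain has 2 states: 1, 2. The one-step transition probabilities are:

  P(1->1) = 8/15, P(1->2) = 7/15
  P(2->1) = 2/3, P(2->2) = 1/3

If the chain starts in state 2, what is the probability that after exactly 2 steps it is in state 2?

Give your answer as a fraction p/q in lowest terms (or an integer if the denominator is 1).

Answer: 19/45

Derivation:
Computing P^2 by repeated multiplication:
P^1 =
  1: [8/15, 7/15]
  2: [2/3, 1/3]
P^2 =
  1: [134/225, 91/225]
  2: [26/45, 19/45]

(P^2)[2 -> 2] = 19/45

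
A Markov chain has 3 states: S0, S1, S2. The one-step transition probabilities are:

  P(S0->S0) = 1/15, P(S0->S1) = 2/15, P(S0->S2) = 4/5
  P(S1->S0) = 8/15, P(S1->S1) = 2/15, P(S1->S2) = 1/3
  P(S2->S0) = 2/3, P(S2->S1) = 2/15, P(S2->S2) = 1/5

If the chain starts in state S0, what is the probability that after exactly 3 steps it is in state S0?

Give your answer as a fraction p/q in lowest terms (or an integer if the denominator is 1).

Answer: 319/1125

Derivation:
Computing P^3 by repeated multiplication:
P^1 =
  S0: [1/15, 2/15, 4/5]
  S1: [8/15, 2/15, 1/3]
  S2: [2/3, 2/15, 1/5]
P^2 =
  S0: [137/225, 2/15, 58/225]
  S1: [74/225, 2/15, 121/225]
  S2: [56/225, 2/15, 139/225]
P^3 =
  S0: [319/1125, 2/15, 656/1125]
  S1: [508/1125, 2/15, 467/1125]
  S2: [562/1125, 2/15, 413/1125]

(P^3)[S0 -> S0] = 319/1125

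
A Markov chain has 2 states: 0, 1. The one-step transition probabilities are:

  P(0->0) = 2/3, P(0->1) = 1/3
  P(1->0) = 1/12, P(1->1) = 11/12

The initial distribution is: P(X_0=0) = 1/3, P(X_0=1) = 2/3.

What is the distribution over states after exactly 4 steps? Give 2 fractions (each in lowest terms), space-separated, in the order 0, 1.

Propagating the distribution step by step (d_{t+1} = d_t * P):
d_0 = (0=1/3, 1=2/3)
  d_1[0] = 1/3*2/3 + 2/3*1/12 = 5/18
  d_1[1] = 1/3*1/3 + 2/3*11/12 = 13/18
d_1 = (0=5/18, 1=13/18)
  d_2[0] = 5/18*2/3 + 13/18*1/12 = 53/216
  d_2[1] = 5/18*1/3 + 13/18*11/12 = 163/216
d_2 = (0=53/216, 1=163/216)
  d_3[0] = 53/216*2/3 + 163/216*1/12 = 587/2592
  d_3[1] = 53/216*1/3 + 163/216*11/12 = 2005/2592
d_3 = (0=587/2592, 1=2005/2592)
  d_4[0] = 587/2592*2/3 + 2005/2592*1/12 = 6701/31104
  d_4[1] = 587/2592*1/3 + 2005/2592*11/12 = 24403/31104
d_4 = (0=6701/31104, 1=24403/31104)

Answer: 6701/31104 24403/31104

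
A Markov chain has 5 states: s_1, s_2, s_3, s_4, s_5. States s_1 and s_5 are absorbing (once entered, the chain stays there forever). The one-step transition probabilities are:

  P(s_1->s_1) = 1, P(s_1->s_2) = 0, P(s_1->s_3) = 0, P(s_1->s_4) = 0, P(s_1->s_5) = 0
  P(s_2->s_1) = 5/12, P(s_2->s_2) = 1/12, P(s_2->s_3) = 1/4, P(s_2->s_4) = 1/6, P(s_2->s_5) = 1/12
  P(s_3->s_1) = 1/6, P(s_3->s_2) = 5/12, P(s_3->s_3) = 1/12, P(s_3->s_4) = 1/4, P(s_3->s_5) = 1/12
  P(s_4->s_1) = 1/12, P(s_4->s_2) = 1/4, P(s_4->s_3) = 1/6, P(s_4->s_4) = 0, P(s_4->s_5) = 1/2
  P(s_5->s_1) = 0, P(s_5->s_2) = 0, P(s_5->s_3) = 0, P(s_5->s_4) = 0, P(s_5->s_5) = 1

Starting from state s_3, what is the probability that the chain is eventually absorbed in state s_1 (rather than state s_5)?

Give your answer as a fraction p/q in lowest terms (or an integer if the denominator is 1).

Let a_i = P(absorbed in s_1 | start in state i).
Boundary conditions: a_s_1 = 1, a_s_5 = 0.
For each transient state i, a_i = sum_j P(i->j) * a_j:
  a_s_2 = 5/12*a_s_1 + 1/12*a_s_2 + 1/4*a_s_3 + 1/6*a_s_4 + 1/12*a_s_5
  a_s_3 = 1/6*a_s_1 + 5/12*a_s_2 + 1/12*a_s_3 + 1/4*a_s_4 + 1/12*a_s_5
  a_s_4 = 1/12*a_s_1 + 1/4*a_s_2 + 1/6*a_s_3 + 0*a_s_4 + 1/2*a_s_5

Substituting a_s_1 = 1 and a_s_5 = 0, rearrange to (I - Q) a = r where r[i] = P(i -> s_1):
  [11/12, -1/4, -1/6] . (a_s_2, a_s_3, a_s_4) = 5/12
  [-5/12, 11/12, -1/4] . (a_s_2, a_s_3, a_s_4) = 1/6
  [-1/4, -1/6, 1] . (a_s_2, a_s_3, a_s_4) = 1/12

Solving yields:
  a_s_2 = 741/1093
  a_s_3 = 640/1093
  a_s_4 = 383/1093

Starting state is s_3, so the absorption probability is a_s_3 = 640/1093.

Answer: 640/1093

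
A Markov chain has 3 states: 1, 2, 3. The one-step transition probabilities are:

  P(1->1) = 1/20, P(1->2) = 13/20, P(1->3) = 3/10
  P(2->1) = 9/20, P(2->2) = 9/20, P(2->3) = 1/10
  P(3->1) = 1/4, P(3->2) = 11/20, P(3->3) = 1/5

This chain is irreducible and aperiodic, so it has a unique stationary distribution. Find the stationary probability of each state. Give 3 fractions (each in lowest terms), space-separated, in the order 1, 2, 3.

The stationary distribution satisfies pi = pi * P, i.e.:
  pi_1 = 1/20*pi_1 + 9/20*pi_2 + 1/4*pi_3
  pi_2 = 13/20*pi_1 + 9/20*pi_2 + 11/20*pi_3
  pi_3 = 3/10*pi_1 + 1/10*pi_2 + 1/5*pi_3
with normalization: pi_1 + pi_2 + pi_3 = 1.

Using the first 2 balance equations plus normalization, the linear system A*pi = b is:
  [-19/20, 9/20, 1/4] . pi = 0
  [13/20, -11/20, 11/20] . pi = 0
  [1, 1, 1] . pi = 1

Solving yields:
  pi_1 = 77/260
  pi_2 = 137/260
  pi_3 = 23/130

Verification (pi * P):
  77/260*1/20 + 137/260*9/20 + 23/130*1/4 = 77/260 = pi_1  (ok)
  77/260*13/20 + 137/260*9/20 + 23/130*11/20 = 137/260 = pi_2  (ok)
  77/260*3/10 + 137/260*1/10 + 23/130*1/5 = 23/130 = pi_3  (ok)

Answer: 77/260 137/260 23/130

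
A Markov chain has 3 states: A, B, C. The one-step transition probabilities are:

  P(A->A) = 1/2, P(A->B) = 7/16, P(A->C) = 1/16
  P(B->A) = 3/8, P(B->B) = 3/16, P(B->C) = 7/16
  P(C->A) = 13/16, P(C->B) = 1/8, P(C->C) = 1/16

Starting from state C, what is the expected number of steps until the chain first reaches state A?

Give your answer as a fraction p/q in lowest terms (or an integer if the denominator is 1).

Answer: 240/181

Derivation:
Let h_i = expected steps to first reach A from state i.
Boundary: h_A = 0.
First-step equations for the other states:
  h_B = 1 + 3/8*h_A + 3/16*h_B + 7/16*h_C
  h_C = 1 + 13/16*h_A + 1/8*h_B + 1/16*h_C

Substituting h_A = 0 and rearranging gives the linear system (I - Q) h = 1:
  [13/16, -7/16] . (h_B, h_C) = 1
  [-1/8, 15/16] . (h_B, h_C) = 1

Solving yields:
  h_B = 352/181
  h_C = 240/181

Starting state is C, so the expected hitting time is h_C = 240/181.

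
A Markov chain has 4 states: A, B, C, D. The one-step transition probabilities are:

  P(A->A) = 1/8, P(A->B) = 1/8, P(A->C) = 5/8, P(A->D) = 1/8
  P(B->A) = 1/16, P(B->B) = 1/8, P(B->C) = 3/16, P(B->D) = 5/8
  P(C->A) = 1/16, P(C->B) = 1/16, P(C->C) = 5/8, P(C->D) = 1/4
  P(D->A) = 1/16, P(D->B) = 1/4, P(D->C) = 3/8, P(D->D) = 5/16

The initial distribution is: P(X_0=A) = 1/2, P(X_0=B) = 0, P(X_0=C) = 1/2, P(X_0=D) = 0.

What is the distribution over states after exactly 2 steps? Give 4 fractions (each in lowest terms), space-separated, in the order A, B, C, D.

Propagating the distribution step by step (d_{t+1} = d_t * P):
d_0 = (A=1/2, B=0, C=1/2, D=0)
  d_1[A] = 1/2*1/8 + 0*1/16 + 1/2*1/16 + 0*1/16 = 3/32
  d_1[B] = 1/2*1/8 + 0*1/8 + 1/2*1/16 + 0*1/4 = 3/32
  d_1[C] = 1/2*5/8 + 0*3/16 + 1/2*5/8 + 0*3/8 = 5/8
  d_1[D] = 1/2*1/8 + 0*5/8 + 1/2*1/4 + 0*5/16 = 3/16
d_1 = (A=3/32, B=3/32, C=5/8, D=3/16)
  d_2[A] = 3/32*1/8 + 3/32*1/16 + 5/8*1/16 + 3/16*1/16 = 35/512
  d_2[B] = 3/32*1/8 + 3/32*1/8 + 5/8*1/16 + 3/16*1/4 = 7/64
  d_2[C] = 3/32*5/8 + 3/32*3/16 + 5/8*5/8 + 3/16*3/8 = 275/512
  d_2[D] = 3/32*1/8 + 3/32*5/8 + 5/8*1/4 + 3/16*5/16 = 73/256
d_2 = (A=35/512, B=7/64, C=275/512, D=73/256)

Answer: 35/512 7/64 275/512 73/256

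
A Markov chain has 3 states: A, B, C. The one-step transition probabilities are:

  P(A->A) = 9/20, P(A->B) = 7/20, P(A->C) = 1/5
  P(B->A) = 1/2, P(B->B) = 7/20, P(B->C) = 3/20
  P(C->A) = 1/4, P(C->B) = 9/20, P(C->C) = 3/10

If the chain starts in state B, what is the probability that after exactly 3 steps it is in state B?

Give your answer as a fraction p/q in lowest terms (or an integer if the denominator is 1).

Answer: 1479/4000

Derivation:
Computing P^3 by repeated multiplication:
P^1 =
  A: [9/20, 7/20, 1/5]
  B: [1/2, 7/20, 3/20]
  C: [1/4, 9/20, 3/10]
P^2 =
  A: [171/400, 37/100, 81/400]
  B: [7/16, 73/200, 79/400]
  C: [33/80, 19/50, 83/400]
P^3 =
  A: [107/250, 1481/4000, 807/4000]
  B: [343/800, 1479/4000, 403/2000]
  C: [171/400, 1483/4000, 807/4000]

(P^3)[B -> B] = 1479/4000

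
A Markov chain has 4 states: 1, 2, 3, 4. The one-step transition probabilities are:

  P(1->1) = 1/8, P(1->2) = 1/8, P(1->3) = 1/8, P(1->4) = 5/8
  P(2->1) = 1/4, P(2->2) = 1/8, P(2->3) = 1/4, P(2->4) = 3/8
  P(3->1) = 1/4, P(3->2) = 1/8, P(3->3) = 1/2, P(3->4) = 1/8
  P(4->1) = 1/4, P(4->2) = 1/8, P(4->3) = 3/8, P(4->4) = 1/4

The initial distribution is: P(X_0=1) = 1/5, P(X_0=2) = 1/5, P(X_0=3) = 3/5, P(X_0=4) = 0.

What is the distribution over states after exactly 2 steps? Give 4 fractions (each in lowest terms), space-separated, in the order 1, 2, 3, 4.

Propagating the distribution step by step (d_{t+1} = d_t * P):
d_0 = (1=1/5, 2=1/5, 3=3/5, 4=0)
  d_1[1] = 1/5*1/8 + 1/5*1/4 + 3/5*1/4 + 0*1/4 = 9/40
  d_1[2] = 1/5*1/8 + 1/5*1/8 + 3/5*1/8 + 0*1/8 = 1/8
  d_1[3] = 1/5*1/8 + 1/5*1/4 + 3/5*1/2 + 0*3/8 = 3/8
  d_1[4] = 1/5*5/8 + 1/5*3/8 + 3/5*1/8 + 0*1/4 = 11/40
d_1 = (1=9/40, 2=1/8, 3=3/8, 4=11/40)
  d_2[1] = 9/40*1/8 + 1/8*1/4 + 3/8*1/4 + 11/40*1/4 = 71/320
  d_2[2] = 9/40*1/8 + 1/8*1/8 + 3/8*1/8 + 11/40*1/8 = 1/8
  d_2[3] = 9/40*1/8 + 1/8*1/4 + 3/8*1/2 + 11/40*3/8 = 7/20
  d_2[4] = 9/40*5/8 + 1/8*3/8 + 3/8*1/8 + 11/40*1/4 = 97/320
d_2 = (1=71/320, 2=1/8, 3=7/20, 4=97/320)

Answer: 71/320 1/8 7/20 97/320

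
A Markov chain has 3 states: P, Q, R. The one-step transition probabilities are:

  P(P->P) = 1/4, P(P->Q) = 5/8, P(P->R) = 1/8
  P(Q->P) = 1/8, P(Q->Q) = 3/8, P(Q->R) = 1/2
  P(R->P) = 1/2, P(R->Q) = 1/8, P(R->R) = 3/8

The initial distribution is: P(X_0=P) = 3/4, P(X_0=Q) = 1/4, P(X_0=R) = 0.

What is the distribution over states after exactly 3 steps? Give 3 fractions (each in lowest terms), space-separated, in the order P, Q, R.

Answer: 77/256 43/128 93/256

Derivation:
Propagating the distribution step by step (d_{t+1} = d_t * P):
d_0 = (P=3/4, Q=1/4, R=0)
  d_1[P] = 3/4*1/4 + 1/4*1/8 + 0*1/2 = 7/32
  d_1[Q] = 3/4*5/8 + 1/4*3/8 + 0*1/8 = 9/16
  d_1[R] = 3/4*1/8 + 1/4*1/2 + 0*3/8 = 7/32
d_1 = (P=7/32, Q=9/16, R=7/32)
  d_2[P] = 7/32*1/4 + 9/16*1/8 + 7/32*1/2 = 15/64
  d_2[Q] = 7/32*5/8 + 9/16*3/8 + 7/32*1/8 = 3/8
  d_2[R] = 7/32*1/8 + 9/16*1/2 + 7/32*3/8 = 25/64
d_2 = (P=15/64, Q=3/8, R=25/64)
  d_3[P] = 15/64*1/4 + 3/8*1/8 + 25/64*1/2 = 77/256
  d_3[Q] = 15/64*5/8 + 3/8*3/8 + 25/64*1/8 = 43/128
  d_3[R] = 15/64*1/8 + 3/8*1/2 + 25/64*3/8 = 93/256
d_3 = (P=77/256, Q=43/128, R=93/256)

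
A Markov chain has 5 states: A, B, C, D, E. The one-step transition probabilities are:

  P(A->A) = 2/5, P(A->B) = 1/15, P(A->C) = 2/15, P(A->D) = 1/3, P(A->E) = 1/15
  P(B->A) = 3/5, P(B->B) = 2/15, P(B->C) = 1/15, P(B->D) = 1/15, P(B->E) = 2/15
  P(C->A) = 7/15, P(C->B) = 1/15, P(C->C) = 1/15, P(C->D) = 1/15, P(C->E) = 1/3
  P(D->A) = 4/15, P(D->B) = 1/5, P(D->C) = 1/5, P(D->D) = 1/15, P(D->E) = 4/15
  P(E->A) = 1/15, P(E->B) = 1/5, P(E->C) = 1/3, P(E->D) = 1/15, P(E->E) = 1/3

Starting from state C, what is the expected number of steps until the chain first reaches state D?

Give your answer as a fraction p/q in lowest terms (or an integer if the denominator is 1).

Let h_i = expected steps to first reach D from state i.
Boundary: h_D = 0.
First-step equations for the other states:
  h_A = 1 + 2/5*h_A + 1/15*h_B + 2/15*h_C + 1/3*h_D + 1/15*h_E
  h_B = 1 + 3/5*h_A + 2/15*h_B + 1/15*h_C + 1/15*h_D + 2/15*h_E
  h_C = 1 + 7/15*h_A + 1/15*h_B + 1/15*h_C + 1/15*h_D + 1/3*h_E
  h_E = 1 + 1/15*h_A + 1/5*h_B + 1/3*h_C + 1/15*h_D + 1/3*h_E

Substituting h_D = 0 and rearranging gives the linear system (I - Q) h = 1:
  [3/5, -1/15, -2/15, -1/15] . (h_A, h_B, h_C, h_E) = 1
  [-3/5, 13/15, -1/15, -2/15] . (h_A, h_B, h_C, h_E) = 1
  [-7/15, -1/15, 14/15, -1/3] . (h_A, h_B, h_C, h_E) = 1
  [-1/15, -1/5, -1/3, 2/3] . (h_A, h_B, h_C, h_E) = 1

Solving yields:
  h_A = 355/81
  h_B = 460/81
  h_C = 490/81
  h_E = 20/3

Starting state is C, so the expected hitting time is h_C = 490/81.

Answer: 490/81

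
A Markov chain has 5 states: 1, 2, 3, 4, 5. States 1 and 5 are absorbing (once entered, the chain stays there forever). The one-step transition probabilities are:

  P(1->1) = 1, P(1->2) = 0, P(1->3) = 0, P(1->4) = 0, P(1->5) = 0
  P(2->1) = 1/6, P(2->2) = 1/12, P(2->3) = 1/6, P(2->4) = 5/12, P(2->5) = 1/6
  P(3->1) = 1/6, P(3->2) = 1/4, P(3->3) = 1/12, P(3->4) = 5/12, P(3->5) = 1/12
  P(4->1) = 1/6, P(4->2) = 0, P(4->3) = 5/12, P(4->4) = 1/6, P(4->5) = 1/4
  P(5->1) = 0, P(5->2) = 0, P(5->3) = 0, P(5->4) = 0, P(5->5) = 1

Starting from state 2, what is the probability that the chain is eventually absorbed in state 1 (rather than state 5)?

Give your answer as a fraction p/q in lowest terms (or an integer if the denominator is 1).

Let a_i = P(absorbed in 1 | start in state i).
Boundary conditions: a_1 = 1, a_5 = 0.
For each transient state i, a_i = sum_j P(i->j) * a_j:
  a_2 = 1/6*a_1 + 1/12*a_2 + 1/6*a_3 + 5/12*a_4 + 1/6*a_5
  a_3 = 1/6*a_1 + 1/4*a_2 + 1/12*a_3 + 5/12*a_4 + 1/12*a_5
  a_4 = 1/6*a_1 + 0*a_2 + 5/12*a_3 + 1/6*a_4 + 1/4*a_5

Substituting a_1 = 1 and a_5 = 0, rearrange to (I - Q) a = r where r[i] = P(i -> 1):
  [11/12, -1/6, -5/12] . (a_2, a_3, a_4) = 1/6
  [-1/4, 11/12, -5/12] . (a_2, a_3, a_4) = 1/6
  [0, -5/12, 5/6] . (a_2, a_3, a_4) = 1/6

Solving yields:
  a_2 = 39/80
  a_3 = 21/40
  a_4 = 37/80

Starting state is 2, so the absorption probability is a_2 = 39/80.

Answer: 39/80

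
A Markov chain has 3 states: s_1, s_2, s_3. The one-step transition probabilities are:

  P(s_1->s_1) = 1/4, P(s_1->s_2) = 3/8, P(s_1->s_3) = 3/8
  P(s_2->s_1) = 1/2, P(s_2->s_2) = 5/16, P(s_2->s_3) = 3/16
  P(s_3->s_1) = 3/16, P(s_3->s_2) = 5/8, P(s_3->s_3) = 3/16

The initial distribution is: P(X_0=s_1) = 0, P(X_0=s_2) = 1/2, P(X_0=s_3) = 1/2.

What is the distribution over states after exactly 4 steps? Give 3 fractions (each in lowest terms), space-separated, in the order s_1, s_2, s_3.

Answer: 22117/65536 54093/131072 32745/131072

Derivation:
Propagating the distribution step by step (d_{t+1} = d_t * P):
d_0 = (s_1=0, s_2=1/2, s_3=1/2)
  d_1[s_1] = 0*1/4 + 1/2*1/2 + 1/2*3/16 = 11/32
  d_1[s_2] = 0*3/8 + 1/2*5/16 + 1/2*5/8 = 15/32
  d_1[s_3] = 0*3/8 + 1/2*3/16 + 1/2*3/16 = 3/16
d_1 = (s_1=11/32, s_2=15/32, s_3=3/16)
  d_2[s_1] = 11/32*1/4 + 15/32*1/2 + 3/16*3/16 = 91/256
  d_2[s_2] = 11/32*3/8 + 15/32*5/16 + 3/16*5/8 = 201/512
  d_2[s_3] = 11/32*3/8 + 15/32*3/16 + 3/16*3/16 = 129/512
d_2 = (s_1=91/256, s_2=201/512, s_3=129/512)
  d_3[s_1] = 91/256*1/4 + 201/512*1/2 + 129/512*3/16 = 2723/8192
  d_3[s_2] = 91/256*3/8 + 201/512*5/16 + 129/512*5/8 = 3387/8192
  d_3[s_3] = 91/256*3/8 + 201/512*3/16 + 129/512*3/16 = 1041/4096
d_3 = (s_1=2723/8192, s_2=3387/8192, s_3=1041/4096)
  d_4[s_1] = 2723/8192*1/4 + 3387/8192*1/2 + 1041/4096*3/16 = 22117/65536
  d_4[s_2] = 2723/8192*3/8 + 3387/8192*5/16 + 1041/4096*5/8 = 54093/131072
  d_4[s_3] = 2723/8192*3/8 + 3387/8192*3/16 + 1041/4096*3/16 = 32745/131072
d_4 = (s_1=22117/65536, s_2=54093/131072, s_3=32745/131072)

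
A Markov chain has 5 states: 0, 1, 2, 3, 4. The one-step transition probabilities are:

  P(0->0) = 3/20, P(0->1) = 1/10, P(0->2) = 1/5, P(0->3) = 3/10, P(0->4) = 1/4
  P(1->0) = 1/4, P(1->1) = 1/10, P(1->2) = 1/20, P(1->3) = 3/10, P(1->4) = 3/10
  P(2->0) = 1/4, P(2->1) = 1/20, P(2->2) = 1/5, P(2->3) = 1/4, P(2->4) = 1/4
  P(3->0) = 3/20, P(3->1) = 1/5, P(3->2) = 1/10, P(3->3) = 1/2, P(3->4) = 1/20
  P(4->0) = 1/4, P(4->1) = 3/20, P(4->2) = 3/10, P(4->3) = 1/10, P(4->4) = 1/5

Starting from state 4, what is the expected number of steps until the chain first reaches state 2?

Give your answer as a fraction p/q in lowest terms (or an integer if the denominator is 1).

Let h_i = expected steps to first reach 2 from state i.
Boundary: h_2 = 0.
First-step equations for the other states:
  h_0 = 1 + 3/20*h_0 + 1/10*h_1 + 1/5*h_2 + 3/10*h_3 + 1/4*h_4
  h_1 = 1 + 1/4*h_0 + 1/10*h_1 + 1/20*h_2 + 3/10*h_3 + 3/10*h_4
  h_3 = 1 + 3/20*h_0 + 1/5*h_1 + 1/10*h_2 + 1/2*h_3 + 1/20*h_4
  h_4 = 1 + 1/4*h_0 + 3/20*h_1 + 3/10*h_2 + 1/10*h_3 + 1/5*h_4

Substituting h_2 = 0 and rearranging gives the linear system (I - Q) h = 1:
  [17/20, -1/10, -3/10, -1/4] . (h_0, h_1, h_3, h_4) = 1
  [-1/4, 9/10, -3/10, -3/10] . (h_0, h_1, h_3, h_4) = 1
  [-3/20, -1/5, 1/2, -1/20] . (h_0, h_1, h_3, h_4) = 1
  [-1/4, -3/20, -1/10, 4/5] . (h_0, h_1, h_3, h_4) = 1

Solving yields:
  h_0 = 799/131
  h_1 = 914/131
  h_3 = 1875/262
  h_4 = 702/131

Starting state is 4, so the expected hitting time is h_4 = 702/131.

Answer: 702/131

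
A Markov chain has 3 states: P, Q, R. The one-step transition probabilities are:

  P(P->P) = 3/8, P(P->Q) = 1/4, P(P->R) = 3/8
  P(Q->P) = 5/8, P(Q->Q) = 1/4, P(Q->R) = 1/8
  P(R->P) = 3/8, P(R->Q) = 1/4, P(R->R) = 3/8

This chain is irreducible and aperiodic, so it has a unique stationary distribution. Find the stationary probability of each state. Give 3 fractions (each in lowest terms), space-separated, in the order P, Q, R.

The stationary distribution satisfies pi = pi * P, i.e.:
  pi_P = 3/8*pi_P + 5/8*pi_Q + 3/8*pi_R
  pi_Q = 1/4*pi_P + 1/4*pi_Q + 1/4*pi_R
  pi_R = 3/8*pi_P + 1/8*pi_Q + 3/8*pi_R
with normalization: pi_P + pi_Q + pi_R = 1.

Using the first 2 balance equations plus normalization, the linear system A*pi = b is:
  [-5/8, 5/8, 3/8] . pi = 0
  [1/4, -3/4, 1/4] . pi = 0
  [1, 1, 1] . pi = 1

Solving yields:
  pi_P = 7/16
  pi_Q = 1/4
  pi_R = 5/16

Verification (pi * P):
  7/16*3/8 + 1/4*5/8 + 5/16*3/8 = 7/16 = pi_P  (ok)
  7/16*1/4 + 1/4*1/4 + 5/16*1/4 = 1/4 = pi_Q  (ok)
  7/16*3/8 + 1/4*1/8 + 5/16*3/8 = 5/16 = pi_R  (ok)

Answer: 7/16 1/4 5/16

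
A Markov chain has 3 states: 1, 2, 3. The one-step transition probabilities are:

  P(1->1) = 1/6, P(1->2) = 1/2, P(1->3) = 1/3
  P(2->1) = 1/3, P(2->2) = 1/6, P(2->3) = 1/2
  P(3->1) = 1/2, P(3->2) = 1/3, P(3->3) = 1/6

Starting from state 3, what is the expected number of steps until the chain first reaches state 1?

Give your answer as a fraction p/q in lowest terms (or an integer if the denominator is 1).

Answer: 42/19

Derivation:
Let h_i = expected steps to first reach 1 from state i.
Boundary: h_1 = 0.
First-step equations for the other states:
  h_2 = 1 + 1/3*h_1 + 1/6*h_2 + 1/2*h_3
  h_3 = 1 + 1/2*h_1 + 1/3*h_2 + 1/6*h_3

Substituting h_1 = 0 and rearranging gives the linear system (I - Q) h = 1:
  [5/6, -1/2] . (h_2, h_3) = 1
  [-1/3, 5/6] . (h_2, h_3) = 1

Solving yields:
  h_2 = 48/19
  h_3 = 42/19

Starting state is 3, so the expected hitting time is h_3 = 42/19.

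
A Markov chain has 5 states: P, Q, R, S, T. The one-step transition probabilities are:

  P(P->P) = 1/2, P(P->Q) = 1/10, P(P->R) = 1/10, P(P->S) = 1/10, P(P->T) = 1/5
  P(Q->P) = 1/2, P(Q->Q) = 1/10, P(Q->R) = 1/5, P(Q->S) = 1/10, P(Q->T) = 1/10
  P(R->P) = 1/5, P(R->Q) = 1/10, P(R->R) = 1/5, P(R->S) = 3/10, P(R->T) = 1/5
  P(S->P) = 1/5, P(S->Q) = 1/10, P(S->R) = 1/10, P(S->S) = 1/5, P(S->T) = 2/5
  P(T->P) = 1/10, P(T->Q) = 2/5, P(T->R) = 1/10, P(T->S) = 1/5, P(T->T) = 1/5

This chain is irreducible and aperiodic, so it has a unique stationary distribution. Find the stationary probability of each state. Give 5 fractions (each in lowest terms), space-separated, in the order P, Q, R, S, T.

Answer: 2653/8151 448/2717 1055/8151 1336/8151 1763/8151

Derivation:
The stationary distribution satisfies pi = pi * P, i.e.:
  pi_P = 1/2*pi_P + 1/2*pi_Q + 1/5*pi_R + 1/5*pi_S + 1/10*pi_T
  pi_Q = 1/10*pi_P + 1/10*pi_Q + 1/10*pi_R + 1/10*pi_S + 2/5*pi_T
  pi_R = 1/10*pi_P + 1/5*pi_Q + 1/5*pi_R + 1/10*pi_S + 1/10*pi_T
  pi_S = 1/10*pi_P + 1/10*pi_Q + 3/10*pi_R + 1/5*pi_S + 1/5*pi_T
  pi_T = 1/5*pi_P + 1/10*pi_Q + 1/5*pi_R + 2/5*pi_S + 1/5*pi_T
with normalization: pi_P + pi_Q + pi_R + pi_S + pi_T = 1.

Using the first 4 balance equations plus normalization, the linear system A*pi = b is:
  [-1/2, 1/2, 1/5, 1/5, 1/10] . pi = 0
  [1/10, -9/10, 1/10, 1/10, 2/5] . pi = 0
  [1/10, 1/5, -4/5, 1/10, 1/10] . pi = 0
  [1/10, 1/10, 3/10, -4/5, 1/5] . pi = 0
  [1, 1, 1, 1, 1] . pi = 1

Solving yields:
  pi_P = 2653/8151
  pi_Q = 448/2717
  pi_R = 1055/8151
  pi_S = 1336/8151
  pi_T = 1763/8151

Verification (pi * P):
  2653/8151*1/2 + 448/2717*1/2 + 1055/8151*1/5 + 1336/8151*1/5 + 1763/8151*1/10 = 2653/8151 = pi_P  (ok)
  2653/8151*1/10 + 448/2717*1/10 + 1055/8151*1/10 + 1336/8151*1/10 + 1763/8151*2/5 = 448/2717 = pi_Q  (ok)
  2653/8151*1/10 + 448/2717*1/5 + 1055/8151*1/5 + 1336/8151*1/10 + 1763/8151*1/10 = 1055/8151 = pi_R  (ok)
  2653/8151*1/10 + 448/2717*1/10 + 1055/8151*3/10 + 1336/8151*1/5 + 1763/8151*1/5 = 1336/8151 = pi_S  (ok)
  2653/8151*1/5 + 448/2717*1/10 + 1055/8151*1/5 + 1336/8151*2/5 + 1763/8151*1/5 = 1763/8151 = pi_T  (ok)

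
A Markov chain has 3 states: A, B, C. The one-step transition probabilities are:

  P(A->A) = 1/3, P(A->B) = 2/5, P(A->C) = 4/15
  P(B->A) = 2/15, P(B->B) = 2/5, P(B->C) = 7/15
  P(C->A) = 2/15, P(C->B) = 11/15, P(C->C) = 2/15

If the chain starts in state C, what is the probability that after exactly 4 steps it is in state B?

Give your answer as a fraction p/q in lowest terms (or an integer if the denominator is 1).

Computing P^4 by repeated multiplication:
P^1 =
  A: [1/3, 2/5, 4/15]
  B: [2/15, 2/5, 7/15]
  C: [2/15, 11/15, 2/15]
P^2 =
  A: [1/5, 22/45, 14/45]
  B: [4/25, 5/9, 64/225]
  C: [4/25, 4/9, 89/225]
P^3 =
  A: [13/75, 68/135, 218/675]
  B: [62/375, 334/675, 1147/3375]
  C: [62/375, 359/675, 1022/3375]
P^4 =
  A: [21/125, 1028/2025, 3284/10125]
  B: [104/625, 5197/10125, 16216/50625]
  C: [104/625, 5072/10125, 16841/50625]

(P^4)[C -> B] = 5072/10125

Answer: 5072/10125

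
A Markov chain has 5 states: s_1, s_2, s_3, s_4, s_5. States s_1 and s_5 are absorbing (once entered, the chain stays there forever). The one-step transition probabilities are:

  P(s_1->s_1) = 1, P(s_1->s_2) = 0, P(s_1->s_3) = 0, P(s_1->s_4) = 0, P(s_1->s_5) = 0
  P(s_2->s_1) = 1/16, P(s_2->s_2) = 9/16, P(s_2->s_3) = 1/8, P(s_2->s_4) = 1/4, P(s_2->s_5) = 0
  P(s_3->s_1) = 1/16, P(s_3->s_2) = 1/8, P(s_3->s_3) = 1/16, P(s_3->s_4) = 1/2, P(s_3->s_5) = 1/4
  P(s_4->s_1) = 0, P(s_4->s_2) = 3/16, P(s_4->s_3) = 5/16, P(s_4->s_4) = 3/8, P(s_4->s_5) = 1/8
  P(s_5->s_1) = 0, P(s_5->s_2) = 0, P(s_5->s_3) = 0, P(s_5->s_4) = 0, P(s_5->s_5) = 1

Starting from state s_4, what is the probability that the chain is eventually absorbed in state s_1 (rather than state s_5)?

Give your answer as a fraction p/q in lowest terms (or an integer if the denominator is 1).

Let a_i = P(absorbed in s_1 | start in state i).
Boundary conditions: a_s_1 = 1, a_s_5 = 0.
For each transient state i, a_i = sum_j P(i->j) * a_j:
  a_s_2 = 1/16*a_s_1 + 9/16*a_s_2 + 1/8*a_s_3 + 1/4*a_s_4 + 0*a_s_5
  a_s_3 = 1/16*a_s_1 + 1/8*a_s_2 + 1/16*a_s_3 + 1/2*a_s_4 + 1/4*a_s_5
  a_s_4 = 0*a_s_1 + 3/16*a_s_2 + 5/16*a_s_3 + 3/8*a_s_4 + 1/8*a_s_5

Substituting a_s_1 = 1 and a_s_5 = 0, rearrange to (I - Q) a = r where r[i] = P(i -> s_1):
  [7/16, -1/8, -1/4] . (a_s_2, a_s_3, a_s_4) = 1/16
  [-1/8, 15/16, -1/2] . (a_s_2, a_s_3, a_s_4) = 1/16
  [-3/16, -5/16, 5/8] . (a_s_2, a_s_3, a_s_4) = 0

Solving yields:
  a_s_2 = 25/77
  a_s_3 = 17/77
  a_s_4 = 16/77

Starting state is s_4, so the absorption probability is a_s_4 = 16/77.

Answer: 16/77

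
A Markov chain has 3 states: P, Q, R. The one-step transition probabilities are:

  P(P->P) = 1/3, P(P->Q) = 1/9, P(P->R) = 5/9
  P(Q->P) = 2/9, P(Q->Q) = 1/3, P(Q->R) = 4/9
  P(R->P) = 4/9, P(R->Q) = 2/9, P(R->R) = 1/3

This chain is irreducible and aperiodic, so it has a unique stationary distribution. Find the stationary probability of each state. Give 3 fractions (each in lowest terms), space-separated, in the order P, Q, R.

The stationary distribution satisfies pi = pi * P, i.e.:
  pi_P = 1/3*pi_P + 2/9*pi_Q + 4/9*pi_R
  pi_Q = 1/9*pi_P + 1/3*pi_Q + 2/9*pi_R
  pi_R = 5/9*pi_P + 4/9*pi_Q + 1/3*pi_R
with normalization: pi_P + pi_Q + pi_R = 1.

Using the first 2 balance equations plus normalization, the linear system A*pi = b is:
  [-2/3, 2/9, 4/9] . pi = 0
  [1/9, -2/3, 2/9] . pi = 0
  [1, 1, 1] . pi = 1

Solving yields:
  pi_P = 14/39
  pi_Q = 8/39
  pi_R = 17/39

Verification (pi * P):
  14/39*1/3 + 8/39*2/9 + 17/39*4/9 = 14/39 = pi_P  (ok)
  14/39*1/9 + 8/39*1/3 + 17/39*2/9 = 8/39 = pi_Q  (ok)
  14/39*5/9 + 8/39*4/9 + 17/39*1/3 = 17/39 = pi_R  (ok)

Answer: 14/39 8/39 17/39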